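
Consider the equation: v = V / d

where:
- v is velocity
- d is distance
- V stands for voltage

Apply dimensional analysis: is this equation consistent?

No

v (velocity) has dimensions [L T^-1].
d (distance) has dimensions [L].
V (voltage) has dimensions [I^-1 L^2 M T^-3].

Left side: [L T^-1]
Right side: [I^-1 L M T^-3]

The two sides have different dimensions, so the equation is NOT dimensionally consistent.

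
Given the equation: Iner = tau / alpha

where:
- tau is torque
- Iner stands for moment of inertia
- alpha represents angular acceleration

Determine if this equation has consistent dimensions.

Yes

tau (torque) has dimensions [L^2 M T^-2].
Iner (moment of inertia) has dimensions [L^2 M].
alpha (angular acceleration) has dimensions [T^-2].

Left side: [L^2 M]
Right side: [L^2 M]

Both sides have the same dimensions, so the equation is dimensionally consistent.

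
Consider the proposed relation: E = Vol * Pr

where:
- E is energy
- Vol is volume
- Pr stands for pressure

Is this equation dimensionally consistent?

Yes

E (energy) has dimensions [L^2 M T^-2].
Vol (volume) has dimensions [L^3].
Pr (pressure) has dimensions [L^-1 M T^-2].

Left side: [L^2 M T^-2]
Right side: [L^2 M T^-2]

Both sides have the same dimensions, so the equation is dimensionally consistent.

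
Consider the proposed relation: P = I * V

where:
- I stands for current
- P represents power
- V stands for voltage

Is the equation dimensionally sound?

Yes

I (current) has dimensions [I].
P (power) has dimensions [L^2 M T^-3].
V (voltage) has dimensions [I^-1 L^2 M T^-3].

Left side: [L^2 M T^-3]
Right side: [L^2 M T^-3]

Both sides have the same dimensions, so the equation is dimensionally consistent.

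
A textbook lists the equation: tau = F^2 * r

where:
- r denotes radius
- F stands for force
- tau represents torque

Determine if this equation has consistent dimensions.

No

r (radius) has dimensions [L].
F (force) has dimensions [L M T^-2].
tau (torque) has dimensions [L^2 M T^-2].

Left side: [L^2 M T^-2]
Right side: [L^3 M^2 T^-4]

The two sides have different dimensions, so the equation is NOT dimensionally consistent.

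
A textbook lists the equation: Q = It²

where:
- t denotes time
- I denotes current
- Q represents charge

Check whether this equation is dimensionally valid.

No

t (time) has dimensions [T].
I (current) has dimensions [I].
Q (charge) has dimensions [I T].

Left side: [I T]
Right side: [I T^2]

The two sides have different dimensions, so the equation is NOT dimensionally consistent.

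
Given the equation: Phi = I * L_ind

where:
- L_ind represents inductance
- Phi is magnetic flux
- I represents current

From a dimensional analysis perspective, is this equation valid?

Yes

L_ind (inductance) has dimensions [I^-2 L^2 M T^-2].
Phi (magnetic flux) has dimensions [I^-1 L^2 M T^-2].
I (current) has dimensions [I].

Left side: [I^-1 L^2 M T^-2]
Right side: [I^-1 L^2 M T^-2]

Both sides have the same dimensions, so the equation is dimensionally consistent.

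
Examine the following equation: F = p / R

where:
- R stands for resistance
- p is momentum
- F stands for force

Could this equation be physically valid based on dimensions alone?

No

R (resistance) has dimensions [I^-2 L^2 M T^-3].
p (momentum) has dimensions [L M T^-1].
F (force) has dimensions [L M T^-2].

Left side: [L M T^-2]
Right side: [I^2 L^-1 T^2]

The two sides have different dimensions, so the equation is NOT dimensionally consistent.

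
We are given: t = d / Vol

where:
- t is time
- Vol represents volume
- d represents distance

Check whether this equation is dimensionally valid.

No

t (time) has dimensions [T].
Vol (volume) has dimensions [L^3].
d (distance) has dimensions [L].

Left side: [T]
Right side: [L^-2]

The two sides have different dimensions, so the equation is NOT dimensionally consistent.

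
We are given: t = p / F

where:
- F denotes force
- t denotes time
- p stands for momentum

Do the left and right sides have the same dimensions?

Yes

F (force) has dimensions [L M T^-2].
t (time) has dimensions [T].
p (momentum) has dimensions [L M T^-1].

Left side: [T]
Right side: [T]

Both sides have the same dimensions, so the equation is dimensionally consistent.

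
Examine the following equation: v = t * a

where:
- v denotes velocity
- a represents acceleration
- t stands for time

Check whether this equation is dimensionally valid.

Yes

v (velocity) has dimensions [L T^-1].
a (acceleration) has dimensions [L T^-2].
t (time) has dimensions [T].

Left side: [L T^-1]
Right side: [L T^-1]

Both sides have the same dimensions, so the equation is dimensionally consistent.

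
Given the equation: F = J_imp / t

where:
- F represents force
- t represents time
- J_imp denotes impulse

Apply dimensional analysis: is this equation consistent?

Yes

F (force) has dimensions [L M T^-2].
t (time) has dimensions [T].
J_imp (impulse) has dimensions [L M T^-1].

Left side: [L M T^-2]
Right side: [L M T^-2]

Both sides have the same dimensions, so the equation is dimensionally consistent.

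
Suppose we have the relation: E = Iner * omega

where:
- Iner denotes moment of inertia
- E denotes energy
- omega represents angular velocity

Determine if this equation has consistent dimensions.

No

Iner (moment of inertia) has dimensions [L^2 M].
E (energy) has dimensions [L^2 M T^-2].
omega (angular velocity) has dimensions [T^-1].

Left side: [L^2 M T^-2]
Right side: [L^2 M T^-1]

The two sides have different dimensions, so the equation is NOT dimensionally consistent.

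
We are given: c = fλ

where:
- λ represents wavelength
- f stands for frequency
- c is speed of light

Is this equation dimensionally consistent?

Yes

λ (wavelength) has dimensions [L].
f (frequency) has dimensions [T^-1].
c (speed of light) has dimensions [L T^-1].

Left side: [L T^-1]
Right side: [L T^-1]

Both sides have the same dimensions, so the equation is dimensionally consistent.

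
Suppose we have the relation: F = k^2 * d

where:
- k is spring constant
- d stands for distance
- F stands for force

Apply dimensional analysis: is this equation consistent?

No

k (spring constant) has dimensions [M T^-2].
d (distance) has dimensions [L].
F (force) has dimensions [L M T^-2].

Left side: [L M T^-2]
Right side: [L M^2 T^-4]

The two sides have different dimensions, so the equation is NOT dimensionally consistent.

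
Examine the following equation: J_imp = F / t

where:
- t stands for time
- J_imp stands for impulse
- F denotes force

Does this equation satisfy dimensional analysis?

No

t (time) has dimensions [T].
J_imp (impulse) has dimensions [L M T^-1].
F (force) has dimensions [L M T^-2].

Left side: [L M T^-1]
Right side: [L M T^-3]

The two sides have different dimensions, so the equation is NOT dimensionally consistent.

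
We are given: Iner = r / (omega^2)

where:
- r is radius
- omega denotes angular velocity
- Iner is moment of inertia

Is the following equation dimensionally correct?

No

r (radius) has dimensions [L].
omega (angular velocity) has dimensions [T^-1].
Iner (moment of inertia) has dimensions [L^2 M].

Left side: [L^2 M]
Right side: [L T^2]

The two sides have different dimensions, so the equation is NOT dimensionally consistent.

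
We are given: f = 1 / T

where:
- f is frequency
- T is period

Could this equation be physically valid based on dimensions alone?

Yes

f (frequency) has dimensions [T^-1].
T (period) has dimensions [T].

Left side: [T^-1]
Right side: [T^-1]

Both sides have the same dimensions, so the equation is dimensionally consistent.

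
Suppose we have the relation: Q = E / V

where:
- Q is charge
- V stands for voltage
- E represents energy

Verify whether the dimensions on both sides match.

Yes

Q (charge) has dimensions [I T].
V (voltage) has dimensions [I^-1 L^2 M T^-3].
E (energy) has dimensions [L^2 M T^-2].

Left side: [I T]
Right side: [I T]

Both sides have the same dimensions, so the equation is dimensionally consistent.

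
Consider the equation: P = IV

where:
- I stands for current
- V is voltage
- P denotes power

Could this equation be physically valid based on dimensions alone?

Yes

I (current) has dimensions [I].
V (voltage) has dimensions [I^-1 L^2 M T^-3].
P (power) has dimensions [L^2 M T^-3].

Left side: [L^2 M T^-3]
Right side: [L^2 M T^-3]

Both sides have the same dimensions, so the equation is dimensionally consistent.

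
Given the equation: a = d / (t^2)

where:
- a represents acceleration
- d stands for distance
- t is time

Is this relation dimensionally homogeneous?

Yes

a (acceleration) has dimensions [L T^-2].
d (distance) has dimensions [L].
t (time) has dimensions [T].

Left side: [L T^-2]
Right side: [L T^-2]

Both sides have the same dimensions, so the equation is dimensionally consistent.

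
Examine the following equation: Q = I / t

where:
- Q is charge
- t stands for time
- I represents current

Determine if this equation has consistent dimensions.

No

Q (charge) has dimensions [I T].
t (time) has dimensions [T].
I (current) has dimensions [I].

Left side: [I T]
Right side: [I T^-1]

The two sides have different dimensions, so the equation is NOT dimensionally consistent.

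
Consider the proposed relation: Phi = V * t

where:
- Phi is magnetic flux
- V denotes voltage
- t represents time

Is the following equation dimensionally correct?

Yes

Phi (magnetic flux) has dimensions [I^-1 L^2 M T^-2].
V (voltage) has dimensions [I^-1 L^2 M T^-3].
t (time) has dimensions [T].

Left side: [I^-1 L^2 M T^-2]
Right side: [I^-1 L^2 M T^-2]

Both sides have the same dimensions, so the equation is dimensionally consistent.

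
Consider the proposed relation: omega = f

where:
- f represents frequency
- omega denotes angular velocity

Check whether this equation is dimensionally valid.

Yes

f (frequency) has dimensions [T^-1].
omega (angular velocity) has dimensions [T^-1].

Left side: [T^-1]
Right side: [T^-1]

Both sides have the same dimensions, so the equation is dimensionally consistent.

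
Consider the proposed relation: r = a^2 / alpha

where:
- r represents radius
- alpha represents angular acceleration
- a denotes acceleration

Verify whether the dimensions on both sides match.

No

r (radius) has dimensions [L].
alpha (angular acceleration) has dimensions [T^-2].
a (acceleration) has dimensions [L T^-2].

Left side: [L]
Right side: [L^2 T^-2]

The two sides have different dimensions, so the equation is NOT dimensionally consistent.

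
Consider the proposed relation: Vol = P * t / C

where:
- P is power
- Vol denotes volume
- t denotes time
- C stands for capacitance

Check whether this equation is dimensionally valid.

No

P (power) has dimensions [L^2 M T^-3].
Vol (volume) has dimensions [L^3].
t (time) has dimensions [T].
C (capacitance) has dimensions [I^2 L^-2 M^-1 T^4].

Left side: [L^3]
Right side: [I^-2 L^4 M^2 T^-6]

The two sides have different dimensions, so the equation is NOT dimensionally consistent.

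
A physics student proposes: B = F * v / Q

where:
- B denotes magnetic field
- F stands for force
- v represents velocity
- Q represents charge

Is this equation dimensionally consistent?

No

B (magnetic field) has dimensions [I^-1 M T^-2].
F (force) has dimensions [L M T^-2].
v (velocity) has dimensions [L T^-1].
Q (charge) has dimensions [I T].

Left side: [I^-1 M T^-2]
Right side: [I^-1 L^2 M T^-4]

The two sides have different dimensions, so the equation is NOT dimensionally consistent.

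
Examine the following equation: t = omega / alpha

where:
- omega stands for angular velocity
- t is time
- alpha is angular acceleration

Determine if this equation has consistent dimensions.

Yes

omega (angular velocity) has dimensions [T^-1].
t (time) has dimensions [T].
alpha (angular acceleration) has dimensions [T^-2].

Left side: [T]
Right side: [T]

Both sides have the same dimensions, so the equation is dimensionally consistent.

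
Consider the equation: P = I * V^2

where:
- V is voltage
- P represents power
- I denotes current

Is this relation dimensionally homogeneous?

No

V (voltage) has dimensions [I^-1 L^2 M T^-3].
P (power) has dimensions [L^2 M T^-3].
I (current) has dimensions [I].

Left side: [L^2 M T^-3]
Right side: [I^-1 L^4 M^2 T^-6]

The two sides have different dimensions, so the equation is NOT dimensionally consistent.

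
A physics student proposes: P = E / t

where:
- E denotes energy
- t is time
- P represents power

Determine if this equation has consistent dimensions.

Yes

E (energy) has dimensions [L^2 M T^-2].
t (time) has dimensions [T].
P (power) has dimensions [L^2 M T^-3].

Left side: [L^2 M T^-3]
Right side: [L^2 M T^-3]

Both sides have the same dimensions, so the equation is dimensionally consistent.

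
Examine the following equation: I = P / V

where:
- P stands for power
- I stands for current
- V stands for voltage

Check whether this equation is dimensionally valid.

Yes

P (power) has dimensions [L^2 M T^-3].
I (current) has dimensions [I].
V (voltage) has dimensions [I^-1 L^2 M T^-3].

Left side: [I]
Right side: [I]

Both sides have the same dimensions, so the equation is dimensionally consistent.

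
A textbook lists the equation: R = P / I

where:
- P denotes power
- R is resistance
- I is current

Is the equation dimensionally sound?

No

P (power) has dimensions [L^2 M T^-3].
R (resistance) has dimensions [I^-2 L^2 M T^-3].
I (current) has dimensions [I].

Left side: [I^-2 L^2 M T^-3]
Right side: [I^-1 L^2 M T^-3]

The two sides have different dimensions, so the equation is NOT dimensionally consistent.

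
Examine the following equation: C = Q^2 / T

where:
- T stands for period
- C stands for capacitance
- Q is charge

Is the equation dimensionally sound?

No

T (period) has dimensions [T].
C (capacitance) has dimensions [I^2 L^-2 M^-1 T^4].
Q (charge) has dimensions [I T].

Left side: [I^2 L^-2 M^-1 T^4]
Right side: [I^2 T]

The two sides have different dimensions, so the equation is NOT dimensionally consistent.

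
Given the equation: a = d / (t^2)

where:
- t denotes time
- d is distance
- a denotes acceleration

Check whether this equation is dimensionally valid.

Yes

t (time) has dimensions [T].
d (distance) has dimensions [L].
a (acceleration) has dimensions [L T^-2].

Left side: [L T^-2]
Right side: [L T^-2]

Both sides have the same dimensions, so the equation is dimensionally consistent.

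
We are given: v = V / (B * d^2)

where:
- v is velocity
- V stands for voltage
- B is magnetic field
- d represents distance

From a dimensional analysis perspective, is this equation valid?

No

v (velocity) has dimensions [L T^-1].
V (voltage) has dimensions [I^-1 L^2 M T^-3].
B (magnetic field) has dimensions [I^-1 M T^-2].
d (distance) has dimensions [L].

Left side: [L T^-1]
Right side: [T^-1]

The two sides have different dimensions, so the equation is NOT dimensionally consistent.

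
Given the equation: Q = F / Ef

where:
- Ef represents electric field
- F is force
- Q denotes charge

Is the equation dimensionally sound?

Yes

Ef (electric field) has dimensions [I^-1 L M T^-3].
F (force) has dimensions [L M T^-2].
Q (charge) has dimensions [I T].

Left side: [I T]
Right side: [I T]

Both sides have the same dimensions, so the equation is dimensionally consistent.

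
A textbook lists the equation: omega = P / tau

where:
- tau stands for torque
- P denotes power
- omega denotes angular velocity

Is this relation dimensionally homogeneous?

Yes

tau (torque) has dimensions [L^2 M T^-2].
P (power) has dimensions [L^2 M T^-3].
omega (angular velocity) has dimensions [T^-1].

Left side: [T^-1]
Right side: [T^-1]

Both sides have the same dimensions, so the equation is dimensionally consistent.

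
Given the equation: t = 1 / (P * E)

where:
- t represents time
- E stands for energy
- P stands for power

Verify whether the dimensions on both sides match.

No

t (time) has dimensions [T].
E (energy) has dimensions [L^2 M T^-2].
P (power) has dimensions [L^2 M T^-3].

Left side: [T]
Right side: [L^-4 M^-2 T^5]

The two sides have different dimensions, so the equation is NOT dimensionally consistent.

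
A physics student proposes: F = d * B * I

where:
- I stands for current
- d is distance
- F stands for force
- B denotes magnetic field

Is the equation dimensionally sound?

Yes

I (current) has dimensions [I].
d (distance) has dimensions [L].
F (force) has dimensions [L M T^-2].
B (magnetic field) has dimensions [I^-1 M T^-2].

Left side: [L M T^-2]
Right side: [L M T^-2]

Both sides have the same dimensions, so the equation is dimensionally consistent.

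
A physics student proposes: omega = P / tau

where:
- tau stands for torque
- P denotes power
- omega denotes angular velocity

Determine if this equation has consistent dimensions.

Yes

tau (torque) has dimensions [L^2 M T^-2].
P (power) has dimensions [L^2 M T^-3].
omega (angular velocity) has dimensions [T^-1].

Left side: [T^-1]
Right side: [T^-1]

Both sides have the same dimensions, so the equation is dimensionally consistent.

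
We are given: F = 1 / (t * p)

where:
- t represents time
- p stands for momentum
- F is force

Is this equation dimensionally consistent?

No

t (time) has dimensions [T].
p (momentum) has dimensions [L M T^-1].
F (force) has dimensions [L M T^-2].

Left side: [L M T^-2]
Right side: [L^-1 M^-1]

The two sides have different dimensions, so the equation is NOT dimensionally consistent.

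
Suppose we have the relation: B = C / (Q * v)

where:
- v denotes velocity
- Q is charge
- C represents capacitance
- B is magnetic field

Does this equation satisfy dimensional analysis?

No

v (velocity) has dimensions [L T^-1].
Q (charge) has dimensions [I T].
C (capacitance) has dimensions [I^2 L^-2 M^-1 T^4].
B (magnetic field) has dimensions [I^-1 M T^-2].

Left side: [I^-1 M T^-2]
Right side: [I L^-3 M^-1 T^4]

The two sides have different dimensions, so the equation is NOT dimensionally consistent.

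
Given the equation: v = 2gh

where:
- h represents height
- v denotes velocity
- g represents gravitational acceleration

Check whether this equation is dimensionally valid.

No

h (height) has dimensions [L].
v (velocity) has dimensions [L T^-1].
g (gravitational acceleration) has dimensions [L T^-2].

Left side: [L T^-1]
Right side: [L^2 T^-2]

The two sides have different dimensions, so the equation is NOT dimensionally consistent.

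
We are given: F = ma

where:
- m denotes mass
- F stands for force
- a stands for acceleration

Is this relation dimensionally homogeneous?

Yes

m (mass) has dimensions [M].
F (force) has dimensions [L M T^-2].
a (acceleration) has dimensions [L T^-2].

Left side: [L M T^-2]
Right side: [L M T^-2]

Both sides have the same dimensions, so the equation is dimensionally consistent.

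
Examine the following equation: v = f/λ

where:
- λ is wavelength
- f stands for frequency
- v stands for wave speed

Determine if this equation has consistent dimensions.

No

λ (wavelength) has dimensions [L].
f (frequency) has dimensions [T^-1].
v (wave speed) has dimensions [L T^-1].

Left side: [L T^-1]
Right side: [L^-1 T^-1]

The two sides have different dimensions, so the equation is NOT dimensionally consistent.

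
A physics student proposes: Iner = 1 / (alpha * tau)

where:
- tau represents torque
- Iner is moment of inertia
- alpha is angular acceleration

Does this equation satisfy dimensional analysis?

No

tau (torque) has dimensions [L^2 M T^-2].
Iner (moment of inertia) has dimensions [L^2 M].
alpha (angular acceleration) has dimensions [T^-2].

Left side: [L^2 M]
Right side: [L^-2 M^-1 T^4]

The two sides have different dimensions, so the equation is NOT dimensionally consistent.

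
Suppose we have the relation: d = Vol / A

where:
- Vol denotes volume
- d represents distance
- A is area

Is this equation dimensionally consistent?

Yes

Vol (volume) has dimensions [L^3].
d (distance) has dimensions [L].
A (area) has dimensions [L^2].

Left side: [L]
Right side: [L]

Both sides have the same dimensions, so the equation is dimensionally consistent.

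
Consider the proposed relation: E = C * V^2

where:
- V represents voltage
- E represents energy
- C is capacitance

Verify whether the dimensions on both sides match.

Yes

V (voltage) has dimensions [I^-1 L^2 M T^-3].
E (energy) has dimensions [L^2 M T^-2].
C (capacitance) has dimensions [I^2 L^-2 M^-1 T^4].

Left side: [L^2 M T^-2]
Right side: [L^2 M T^-2]

Both sides have the same dimensions, so the equation is dimensionally consistent.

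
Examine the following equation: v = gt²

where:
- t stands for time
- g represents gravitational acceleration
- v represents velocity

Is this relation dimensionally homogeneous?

No

t (time) has dimensions [T].
g (gravitational acceleration) has dimensions [L T^-2].
v (velocity) has dimensions [L T^-1].

Left side: [L T^-1]
Right side: [L]

The two sides have different dimensions, so the equation is NOT dimensionally consistent.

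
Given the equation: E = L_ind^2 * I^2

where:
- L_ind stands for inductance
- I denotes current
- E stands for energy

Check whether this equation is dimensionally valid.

No

L_ind (inductance) has dimensions [I^-2 L^2 M T^-2].
I (current) has dimensions [I].
E (energy) has dimensions [L^2 M T^-2].

Left side: [L^2 M T^-2]
Right side: [I^-2 L^4 M^2 T^-4]

The two sides have different dimensions, so the equation is NOT dimensionally consistent.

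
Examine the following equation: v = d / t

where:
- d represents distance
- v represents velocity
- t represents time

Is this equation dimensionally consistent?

Yes

d (distance) has dimensions [L].
v (velocity) has dimensions [L T^-1].
t (time) has dimensions [T].

Left side: [L T^-1]
Right side: [L T^-1]

Both sides have the same dimensions, so the equation is dimensionally consistent.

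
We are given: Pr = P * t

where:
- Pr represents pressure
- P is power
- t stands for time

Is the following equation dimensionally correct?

No

Pr (pressure) has dimensions [L^-1 M T^-2].
P (power) has dimensions [L^2 M T^-3].
t (time) has dimensions [T].

Left side: [L^-1 M T^-2]
Right side: [L^2 M T^-2]

The two sides have different dimensions, so the equation is NOT dimensionally consistent.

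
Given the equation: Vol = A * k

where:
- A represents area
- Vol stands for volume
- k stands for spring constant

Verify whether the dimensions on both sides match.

No

A (area) has dimensions [L^2].
Vol (volume) has dimensions [L^3].
k (spring constant) has dimensions [M T^-2].

Left side: [L^3]
Right side: [L^2 M T^-2]

The two sides have different dimensions, so the equation is NOT dimensionally consistent.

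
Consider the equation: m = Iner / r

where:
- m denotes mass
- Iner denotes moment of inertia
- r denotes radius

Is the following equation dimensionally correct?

No

m (mass) has dimensions [M].
Iner (moment of inertia) has dimensions [L^2 M].
r (radius) has dimensions [L].

Left side: [M]
Right side: [L M]

The two sides have different dimensions, so the equation is NOT dimensionally consistent.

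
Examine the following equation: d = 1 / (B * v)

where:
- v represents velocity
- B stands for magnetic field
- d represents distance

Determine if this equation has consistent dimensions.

No

v (velocity) has dimensions [L T^-1].
B (magnetic field) has dimensions [I^-1 M T^-2].
d (distance) has dimensions [L].

Left side: [L]
Right side: [I L^-1 M^-1 T^3]

The two sides have different dimensions, so the equation is NOT dimensionally consistent.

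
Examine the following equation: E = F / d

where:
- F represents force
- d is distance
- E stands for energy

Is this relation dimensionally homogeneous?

No

F (force) has dimensions [L M T^-2].
d (distance) has dimensions [L].
E (energy) has dimensions [L^2 M T^-2].

Left side: [L^2 M T^-2]
Right side: [M T^-2]

The two sides have different dimensions, so the equation is NOT dimensionally consistent.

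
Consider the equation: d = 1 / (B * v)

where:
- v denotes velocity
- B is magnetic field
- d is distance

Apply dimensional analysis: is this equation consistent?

No

v (velocity) has dimensions [L T^-1].
B (magnetic field) has dimensions [I^-1 M T^-2].
d (distance) has dimensions [L].

Left side: [L]
Right side: [I L^-1 M^-1 T^3]

The two sides have different dimensions, so the equation is NOT dimensionally consistent.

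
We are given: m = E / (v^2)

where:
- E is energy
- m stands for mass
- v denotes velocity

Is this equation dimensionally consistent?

Yes

E (energy) has dimensions [L^2 M T^-2].
m (mass) has dimensions [M].
v (velocity) has dimensions [L T^-1].

Left side: [M]
Right side: [M]

Both sides have the same dimensions, so the equation is dimensionally consistent.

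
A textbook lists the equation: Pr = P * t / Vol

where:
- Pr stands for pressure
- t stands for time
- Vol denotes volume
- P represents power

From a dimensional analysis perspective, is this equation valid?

Yes

Pr (pressure) has dimensions [L^-1 M T^-2].
t (time) has dimensions [T].
Vol (volume) has dimensions [L^3].
P (power) has dimensions [L^2 M T^-3].

Left side: [L^-1 M T^-2]
Right side: [L^-1 M T^-2]

Both sides have the same dimensions, so the equation is dimensionally consistent.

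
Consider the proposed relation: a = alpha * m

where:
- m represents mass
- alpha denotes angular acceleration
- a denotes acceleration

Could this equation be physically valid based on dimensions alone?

No

m (mass) has dimensions [M].
alpha (angular acceleration) has dimensions [T^-2].
a (acceleration) has dimensions [L T^-2].

Left side: [L T^-2]
Right side: [M T^-2]

The two sides have different dimensions, so the equation is NOT dimensionally consistent.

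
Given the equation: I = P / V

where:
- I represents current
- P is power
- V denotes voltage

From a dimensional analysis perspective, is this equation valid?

Yes

I (current) has dimensions [I].
P (power) has dimensions [L^2 M T^-3].
V (voltage) has dimensions [I^-1 L^2 M T^-3].

Left side: [I]
Right side: [I]

Both sides have the same dimensions, so the equation is dimensionally consistent.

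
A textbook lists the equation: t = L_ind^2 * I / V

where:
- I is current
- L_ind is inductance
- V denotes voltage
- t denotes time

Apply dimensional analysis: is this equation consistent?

No

I (current) has dimensions [I].
L_ind (inductance) has dimensions [I^-2 L^2 M T^-2].
V (voltage) has dimensions [I^-1 L^2 M T^-3].
t (time) has dimensions [T].

Left side: [T]
Right side: [I^-2 L^2 M T^-1]

The two sides have different dimensions, so the equation is NOT dimensionally consistent.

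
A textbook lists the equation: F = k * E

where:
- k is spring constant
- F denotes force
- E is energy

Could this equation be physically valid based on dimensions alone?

No

k (spring constant) has dimensions [M T^-2].
F (force) has dimensions [L M T^-2].
E (energy) has dimensions [L^2 M T^-2].

Left side: [L M T^-2]
Right side: [L^2 M^2 T^-4]

The two sides have different dimensions, so the equation is NOT dimensionally consistent.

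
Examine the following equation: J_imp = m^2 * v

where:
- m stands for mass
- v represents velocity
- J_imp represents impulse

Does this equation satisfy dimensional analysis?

No

m (mass) has dimensions [M].
v (velocity) has dimensions [L T^-1].
J_imp (impulse) has dimensions [L M T^-1].

Left side: [L M T^-1]
Right side: [L M^2 T^-1]

The two sides have different dimensions, so the equation is NOT dimensionally consistent.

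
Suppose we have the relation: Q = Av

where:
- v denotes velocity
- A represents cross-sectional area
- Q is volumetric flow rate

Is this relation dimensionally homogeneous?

Yes

v (velocity) has dimensions [L T^-1].
A (cross-sectional area) has dimensions [L^2].
Q (volumetric flow rate) has dimensions [L^3 T^-1].

Left side: [L^3 T^-1]
Right side: [L^3 T^-1]

Both sides have the same dimensions, so the equation is dimensionally consistent.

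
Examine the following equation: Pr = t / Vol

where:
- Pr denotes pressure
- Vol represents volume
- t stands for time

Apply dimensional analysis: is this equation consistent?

No

Pr (pressure) has dimensions [L^-1 M T^-2].
Vol (volume) has dimensions [L^3].
t (time) has dimensions [T].

Left side: [L^-1 M T^-2]
Right side: [L^-3 T]

The two sides have different dimensions, so the equation is NOT dimensionally consistent.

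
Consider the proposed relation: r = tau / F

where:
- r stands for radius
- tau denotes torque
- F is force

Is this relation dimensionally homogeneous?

Yes

r (radius) has dimensions [L].
tau (torque) has dimensions [L^2 M T^-2].
F (force) has dimensions [L M T^-2].

Left side: [L]
Right side: [L]

Both sides have the same dimensions, so the equation is dimensionally consistent.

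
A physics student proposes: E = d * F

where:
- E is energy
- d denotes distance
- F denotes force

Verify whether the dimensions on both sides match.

Yes

E (energy) has dimensions [L^2 M T^-2].
d (distance) has dimensions [L].
F (force) has dimensions [L M T^-2].

Left side: [L^2 M T^-2]
Right side: [L^2 M T^-2]

Both sides have the same dimensions, so the equation is dimensionally consistent.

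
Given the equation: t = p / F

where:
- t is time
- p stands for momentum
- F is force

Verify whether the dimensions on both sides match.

Yes

t (time) has dimensions [T].
p (momentum) has dimensions [L M T^-1].
F (force) has dimensions [L M T^-2].

Left side: [T]
Right side: [T]

Both sides have the same dimensions, so the equation is dimensionally consistent.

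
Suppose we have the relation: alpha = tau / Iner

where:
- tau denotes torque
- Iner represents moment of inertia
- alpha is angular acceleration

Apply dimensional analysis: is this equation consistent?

Yes

tau (torque) has dimensions [L^2 M T^-2].
Iner (moment of inertia) has dimensions [L^2 M].
alpha (angular acceleration) has dimensions [T^-2].

Left side: [T^-2]
Right side: [T^-2]

Both sides have the same dimensions, so the equation is dimensionally consistent.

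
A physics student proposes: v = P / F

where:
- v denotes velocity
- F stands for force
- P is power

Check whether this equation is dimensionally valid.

Yes

v (velocity) has dimensions [L T^-1].
F (force) has dimensions [L M T^-2].
P (power) has dimensions [L^2 M T^-3].

Left side: [L T^-1]
Right side: [L T^-1]

Both sides have the same dimensions, so the equation is dimensionally consistent.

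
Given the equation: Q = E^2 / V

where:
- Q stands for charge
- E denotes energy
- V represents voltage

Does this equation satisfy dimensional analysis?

No

Q (charge) has dimensions [I T].
E (energy) has dimensions [L^2 M T^-2].
V (voltage) has dimensions [I^-1 L^2 M T^-3].

Left side: [I T]
Right side: [I L^2 M T^-1]

The two sides have different dimensions, so the equation is NOT dimensionally consistent.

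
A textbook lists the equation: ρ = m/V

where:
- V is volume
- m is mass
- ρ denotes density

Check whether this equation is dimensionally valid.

Yes

V (volume) has dimensions [L^3].
m (mass) has dimensions [M].
ρ (density) has dimensions [L^-3 M].

Left side: [L^-3 M]
Right side: [L^-3 M]

Both sides have the same dimensions, so the equation is dimensionally consistent.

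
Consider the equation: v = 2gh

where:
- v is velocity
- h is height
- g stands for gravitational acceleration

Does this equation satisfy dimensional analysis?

No

v (velocity) has dimensions [L T^-1].
h (height) has dimensions [L].
g (gravitational acceleration) has dimensions [L T^-2].

Left side: [L T^-1]
Right side: [L^2 T^-2]

The two sides have different dimensions, so the equation is NOT dimensionally consistent.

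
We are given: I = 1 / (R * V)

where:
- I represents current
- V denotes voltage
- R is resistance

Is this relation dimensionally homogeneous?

No

I (current) has dimensions [I].
V (voltage) has dimensions [I^-1 L^2 M T^-3].
R (resistance) has dimensions [I^-2 L^2 M T^-3].

Left side: [I]
Right side: [I^3 L^-4 M^-2 T^6]

The two sides have different dimensions, so the equation is NOT dimensionally consistent.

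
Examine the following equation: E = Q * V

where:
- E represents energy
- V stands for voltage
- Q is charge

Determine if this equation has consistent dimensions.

Yes

E (energy) has dimensions [L^2 M T^-2].
V (voltage) has dimensions [I^-1 L^2 M T^-3].
Q (charge) has dimensions [I T].

Left side: [L^2 M T^-2]
Right side: [L^2 M T^-2]

Both sides have the same dimensions, so the equation is dimensionally consistent.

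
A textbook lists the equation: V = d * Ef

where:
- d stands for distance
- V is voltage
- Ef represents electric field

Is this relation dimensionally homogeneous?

Yes

d (distance) has dimensions [L].
V (voltage) has dimensions [I^-1 L^2 M T^-3].
Ef (electric field) has dimensions [I^-1 L M T^-3].

Left side: [I^-1 L^2 M T^-3]
Right side: [I^-1 L^2 M T^-3]

Both sides have the same dimensions, so the equation is dimensionally consistent.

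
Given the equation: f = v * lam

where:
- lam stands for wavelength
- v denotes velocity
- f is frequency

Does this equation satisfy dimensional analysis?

No

lam (wavelength) has dimensions [L].
v (velocity) has dimensions [L T^-1].
f (frequency) has dimensions [T^-1].

Left side: [T^-1]
Right side: [L^2 T^-1]

The two sides have different dimensions, so the equation is NOT dimensionally consistent.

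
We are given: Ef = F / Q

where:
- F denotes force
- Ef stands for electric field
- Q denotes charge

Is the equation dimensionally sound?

Yes

F (force) has dimensions [L M T^-2].
Ef (electric field) has dimensions [I^-1 L M T^-3].
Q (charge) has dimensions [I T].

Left side: [I^-1 L M T^-3]
Right side: [I^-1 L M T^-3]

Both sides have the same dimensions, so the equation is dimensionally consistent.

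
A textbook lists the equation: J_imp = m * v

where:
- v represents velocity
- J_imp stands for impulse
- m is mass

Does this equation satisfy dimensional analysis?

Yes

v (velocity) has dimensions [L T^-1].
J_imp (impulse) has dimensions [L M T^-1].
m (mass) has dimensions [M].

Left side: [L M T^-1]
Right side: [L M T^-1]

Both sides have the same dimensions, so the equation is dimensionally consistent.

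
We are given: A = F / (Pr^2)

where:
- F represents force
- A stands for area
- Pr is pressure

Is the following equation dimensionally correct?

No

F (force) has dimensions [L M T^-2].
A (area) has dimensions [L^2].
Pr (pressure) has dimensions [L^-1 M T^-2].

Left side: [L^2]
Right side: [L^3 M^-1 T^2]

The two sides have different dimensions, so the equation is NOT dimensionally consistent.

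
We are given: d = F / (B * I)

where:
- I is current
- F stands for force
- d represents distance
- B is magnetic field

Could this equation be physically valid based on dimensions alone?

Yes

I (current) has dimensions [I].
F (force) has dimensions [L M T^-2].
d (distance) has dimensions [L].
B (magnetic field) has dimensions [I^-1 M T^-2].

Left side: [L]
Right side: [L]

Both sides have the same dimensions, so the equation is dimensionally consistent.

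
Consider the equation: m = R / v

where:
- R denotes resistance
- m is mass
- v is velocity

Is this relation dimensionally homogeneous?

No

R (resistance) has dimensions [I^-2 L^2 M T^-3].
m (mass) has dimensions [M].
v (velocity) has dimensions [L T^-1].

Left side: [M]
Right side: [I^-2 L M T^-2]

The two sides have different dimensions, so the equation is NOT dimensionally consistent.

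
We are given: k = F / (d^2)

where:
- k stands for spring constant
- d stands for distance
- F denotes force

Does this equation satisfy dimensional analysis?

No

k (spring constant) has dimensions [M T^-2].
d (distance) has dimensions [L].
F (force) has dimensions [L M T^-2].

Left side: [M T^-2]
Right side: [L^-1 M T^-2]

The two sides have different dimensions, so the equation is NOT dimensionally consistent.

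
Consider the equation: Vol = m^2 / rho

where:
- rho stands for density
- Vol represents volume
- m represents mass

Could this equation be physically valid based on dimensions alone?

No

rho (density) has dimensions [L^-3 M].
Vol (volume) has dimensions [L^3].
m (mass) has dimensions [M].

Left side: [L^3]
Right side: [L^3 M]

The two sides have different dimensions, so the equation is NOT dimensionally consistent.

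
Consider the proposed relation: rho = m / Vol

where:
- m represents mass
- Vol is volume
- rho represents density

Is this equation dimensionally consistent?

Yes

m (mass) has dimensions [M].
Vol (volume) has dimensions [L^3].
rho (density) has dimensions [L^-3 M].

Left side: [L^-3 M]
Right side: [L^-3 M]

Both sides have the same dimensions, so the equation is dimensionally consistent.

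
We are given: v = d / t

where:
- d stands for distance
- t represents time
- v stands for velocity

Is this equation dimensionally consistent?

Yes

d (distance) has dimensions [L].
t (time) has dimensions [T].
v (velocity) has dimensions [L T^-1].

Left side: [L T^-1]
Right side: [L T^-1]

Both sides have the same dimensions, so the equation is dimensionally consistent.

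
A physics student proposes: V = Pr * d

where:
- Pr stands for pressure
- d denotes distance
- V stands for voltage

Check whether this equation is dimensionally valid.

No

Pr (pressure) has dimensions [L^-1 M T^-2].
d (distance) has dimensions [L].
V (voltage) has dimensions [I^-1 L^2 M T^-3].

Left side: [I^-1 L^2 M T^-3]
Right side: [M T^-2]

The two sides have different dimensions, so the equation is NOT dimensionally consistent.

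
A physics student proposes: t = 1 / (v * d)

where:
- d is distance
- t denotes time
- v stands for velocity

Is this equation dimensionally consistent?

No

d (distance) has dimensions [L].
t (time) has dimensions [T].
v (velocity) has dimensions [L T^-1].

Left side: [T]
Right side: [L^-2 T]

The two sides have different dimensions, so the equation is NOT dimensionally consistent.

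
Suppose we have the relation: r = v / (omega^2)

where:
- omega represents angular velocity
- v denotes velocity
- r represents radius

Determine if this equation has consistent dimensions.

No

omega (angular velocity) has dimensions [T^-1].
v (velocity) has dimensions [L T^-1].
r (radius) has dimensions [L].

Left side: [L]
Right side: [L T]

The two sides have different dimensions, so the equation is NOT dimensionally consistent.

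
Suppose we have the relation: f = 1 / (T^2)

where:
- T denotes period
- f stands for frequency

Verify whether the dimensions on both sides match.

No

T (period) has dimensions [T].
f (frequency) has dimensions [T^-1].

Left side: [T^-1]
Right side: [T^-2]

The two sides have different dimensions, so the equation is NOT dimensionally consistent.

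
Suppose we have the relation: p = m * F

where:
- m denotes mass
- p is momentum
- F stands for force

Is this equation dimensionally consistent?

No

m (mass) has dimensions [M].
p (momentum) has dimensions [L M T^-1].
F (force) has dimensions [L M T^-2].

Left side: [L M T^-1]
Right side: [L M^2 T^-2]

The two sides have different dimensions, so the equation is NOT dimensionally consistent.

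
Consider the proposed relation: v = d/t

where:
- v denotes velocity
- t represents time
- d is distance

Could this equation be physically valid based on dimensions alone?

Yes

v (velocity) has dimensions [L T^-1].
t (time) has dimensions [T].
d (distance) has dimensions [L].

Left side: [L T^-1]
Right side: [L T^-1]

Both sides have the same dimensions, so the equation is dimensionally consistent.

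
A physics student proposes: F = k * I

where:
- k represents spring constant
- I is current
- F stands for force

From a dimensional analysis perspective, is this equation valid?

No

k (spring constant) has dimensions [M T^-2].
I (current) has dimensions [I].
F (force) has dimensions [L M T^-2].

Left side: [L M T^-2]
Right side: [I M T^-2]

The two sides have different dimensions, so the equation is NOT dimensionally consistent.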